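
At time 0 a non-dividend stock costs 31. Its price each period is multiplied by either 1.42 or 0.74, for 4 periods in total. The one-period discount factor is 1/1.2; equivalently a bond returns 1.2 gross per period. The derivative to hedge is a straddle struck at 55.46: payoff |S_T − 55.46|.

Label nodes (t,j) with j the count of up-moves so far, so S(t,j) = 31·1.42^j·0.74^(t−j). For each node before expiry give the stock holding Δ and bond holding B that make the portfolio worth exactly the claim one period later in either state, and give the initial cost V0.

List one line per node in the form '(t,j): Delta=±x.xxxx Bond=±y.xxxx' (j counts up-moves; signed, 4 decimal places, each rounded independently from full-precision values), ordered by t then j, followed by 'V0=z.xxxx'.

(0,0): Delta=0.2752 Bond=5.4206
(1,0): Delta=-0.5834 Bond=26.2021
(1,1): Delta=0.4892 Bond=-2.9157
(2,0): Delta=-1.0000 Bond=38.5139
(2,1): Delta=-0.4796 Bond=28.0606
(2,2): Delta=0.7307 Bond=-18.5925
(3,0): Delta=-1.0000 Bond=46.2167
(3,1): Delta=-1.0000 Bond=46.2167
(3,2): Delta=-0.3499 Bond=27.6735
(3,3): Delta=1.0000 Bond=-46.2167
V0=13.9520

Risk-neutral probability p* = (R−d)/(u−d) = (1.2−0.74)/(1.42−0.74) = 0.6765.
Terminal values V(4,·): V(4,0)=46.1642, V(4,1)=37.6220, V(4,2)=21.2304, V(4,3)=10.2238, V(4,4)=70.5819
  t=3,j=0: stock 12.5619 → up 17.8380 (V=37.6220), down 9.2958 (V=46.1642). Price 33.6547; hedge Δ=-1.0000, bond B=46.2167.
  t=3,j=1: stock 24.1054 → up 34.2296 (V=21.2304), down 17.8380 (V=37.6220). Price 22.1113; hedge Δ=-1.0000, bond B=46.2167.
  t=3,j=2: stock 46.2562 → up 65.6838 (V=10.2238), down 34.2296 (V=21.2304). Price 11.4873; hedge Δ=-0.3499, bond B=27.6735.
  t=3,j=3: stock 88.7619 → up 126.0419 (V=70.5819), down 65.6838 (V=10.2238). Price 42.5453; hedge Δ=1.0000, bond B=-46.2167.
  t=2,j=0: stock 16.9756 → up 24.1054 (V=22.1113), down 12.5619 (V=33.6547). Price 21.5383; hedge Δ=-1.0000, bond B=38.5139.
  t=2,j=1: stock 32.5748 → up 46.2562 (V=11.4873), down 24.1054 (V=22.1113). Price 12.4371; hedge Δ=-0.4796, bond B=28.0606.
  t=2,j=2: stock 62.5084 → up 88.7619 (V=42.5453), down 46.2562 (V=11.4873). Price 27.0809; hedge Δ=0.7307, bond B=-18.5925.
  t=1,j=0: stock 22.9400 → up 32.5748 (V=12.4371), down 16.9756 (V=21.5383). Price 12.8180; hedge Δ=-0.5834, bond B=26.2021.
  t=1,j=1: stock 44.0200 → up 62.5084 (V=27.0809), down 32.5748 (V=12.4371). Price 18.6193; hedge Δ=0.4892, bond B=-2.9157.
  t=0,j=0: stock 31.0000 → up 44.0200 (V=18.6193), down 22.9400 (V=12.8180). Price 13.9520; hedge Δ=0.2752, bond B=5.4206.
Self-financing check: at every node Δ·S+B equals the discounted successor values.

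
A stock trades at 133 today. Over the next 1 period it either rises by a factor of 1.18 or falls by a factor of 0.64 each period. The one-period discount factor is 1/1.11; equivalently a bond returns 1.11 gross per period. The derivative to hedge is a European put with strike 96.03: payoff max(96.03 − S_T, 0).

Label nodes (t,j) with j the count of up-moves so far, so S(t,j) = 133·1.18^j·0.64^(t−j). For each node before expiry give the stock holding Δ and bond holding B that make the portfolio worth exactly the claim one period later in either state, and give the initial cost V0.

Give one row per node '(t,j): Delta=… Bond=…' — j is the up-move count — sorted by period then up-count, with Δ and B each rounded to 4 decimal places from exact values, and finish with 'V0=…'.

The replicating-portfolio and risk-neutral prices coincide; use p* = (1.11−0.64)/(1.18−0.64) = 0.8704 for the latter.
At expiry t=1: V(1,0)=10.9100, V(1,1)=0.0000
  t=0,j=0: stock 133.0000 → up 156.9400 (V=0.0000), down 85.1200 (V=10.9100). Price 1.2741; hedge Δ=-0.1519, bond B=21.4778.
Root portfolio cost Δ·133+B reproduces V0=1.2741.

(0,0): Delta=-0.1519 Bond=21.4778
V0=1.2741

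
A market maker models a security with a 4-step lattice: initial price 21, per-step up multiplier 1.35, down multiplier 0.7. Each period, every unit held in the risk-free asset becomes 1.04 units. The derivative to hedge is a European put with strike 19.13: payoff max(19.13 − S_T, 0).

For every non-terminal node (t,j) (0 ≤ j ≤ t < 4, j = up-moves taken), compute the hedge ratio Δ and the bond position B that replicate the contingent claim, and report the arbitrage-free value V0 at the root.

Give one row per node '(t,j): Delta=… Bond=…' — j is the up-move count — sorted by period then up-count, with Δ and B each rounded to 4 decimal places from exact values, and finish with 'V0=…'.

(0,0): Delta=-0.2526 Bond=7.8722
(1,0): Delta=-0.5489 Bond=12.5436
(1,1): Delta=-0.1125 Bond=4.2150
(2,0): Delta=-1.0000 Bond=17.6868
(2,1): Delta=-0.3357 Bond=8.8134
(2,2): Delta=-0.0069 Bond=0.3448
(3,0): Delta=-1.0000 Bond=18.3942
(3,1): Delta=-1.0000 Bond=18.3942
(3,2): Delta=-0.0216 Bond=0.7518
(3,3): Delta=0.0000 Bond=0.0000
V0=2.5681

Since d<R<u, set p* = (R−d)/(u−d) = 0.5231; price each node as the discounted p*-expectation of its children.
Terminal payoffs: V(4,0)=14.0879, V(4,1)=9.4060, V(4,2)=0.3765, V(4,3)=0.0000, V(4,4)=0.0000
  t=3,j=0: stock 7.2030 → up 9.7240 (V=9.4060), down 5.0421 (V=14.0879). Price 11.1912; hedge Δ=-1.0000, bond B=18.3942.
  t=3,j=1: stock 13.8915 → up 18.7535 (V=0.3765), down 9.7240 (V=9.4060). Price 4.5027; hedge Δ=-1.0000, bond B=18.3942.
  t=3,j=2: stock 26.7908 → up 36.1675 (V=0.0000), down 18.7535 (V=0.3765). Price 0.1726; hedge Δ=-0.0216, bond B=0.7518.
  t=3,j=3: stock 51.6679 → up 69.7516 (V=0.0000), down 36.1675 (V=0.0000). Price 0.0000; hedge Δ=0.0000, bond B=0.0000.
  t=2,j=0: stock 10.2900 → up 13.8915 (V=4.5027), down 7.2030 (V=11.1912). Price 7.3968; hedge Δ=-1.0000, bond B=17.6868.
  t=2,j=1: stock 19.8450 → up 26.7907 (V=0.1726), down 13.8915 (V=4.5027). Price 2.1517; hedge Δ=-0.3357, bond B=8.8134.
  t=2,j=2: stock 38.2725 → up 51.6679 (V=0.0000), down 26.7908 (V=0.1726). Price 0.0792; hedge Δ=-0.0069, bond B=0.3448.
  t=1,j=0: stock 14.7000 → up 19.8450 (V=2.1517), down 10.2900 (V=7.3968). Price 4.4742; hedge Δ=-0.5489, bond B=12.5436.
  t=1,j=1: stock 28.3500 → up 38.2725 (V=0.0792), down 19.8450 (V=2.1517). Price 1.0265; hedge Δ=-0.1125, bond B=4.2150.
  t=0,j=0: stock 21.0000 → up 28.3500 (V=1.0265), down 14.7000 (V=4.4742). Price 2.5681; hedge Δ=-0.2526, bond B=7.8722.
Self-financing check: at every node Δ·S+B equals the discounted successor values.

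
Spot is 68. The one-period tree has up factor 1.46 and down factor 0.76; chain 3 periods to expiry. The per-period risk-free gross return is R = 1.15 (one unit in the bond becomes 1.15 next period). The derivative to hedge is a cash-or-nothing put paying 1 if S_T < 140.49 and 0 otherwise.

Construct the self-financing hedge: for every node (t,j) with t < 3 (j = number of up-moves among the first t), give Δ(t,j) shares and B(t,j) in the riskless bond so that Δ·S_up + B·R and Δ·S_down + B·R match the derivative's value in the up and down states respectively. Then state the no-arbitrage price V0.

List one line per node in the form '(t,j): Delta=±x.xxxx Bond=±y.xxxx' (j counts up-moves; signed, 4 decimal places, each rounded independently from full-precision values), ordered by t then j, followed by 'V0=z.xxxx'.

No-arbitrage ⇒ martingale measure with p* = (R−d)/(u−d) = 0.5571.
Terminal payoffs: V(3,0)=1.0000, V(3,1)=1.0000, V(3,2)=1.0000, V(3,3)=0.0000
  t=2,j=0: stock 39.2768 → up 57.3441 (V=1.0000), down 29.8504 (V=1.0000). Price 0.8696; hedge Δ=0.0000, bond B=0.8696.
  t=2,j=1: stock 75.4528 → up 110.1611 (V=1.0000), down 57.3441 (V=1.0000). Price 0.8696; hedge Δ=0.0000, bond B=0.8696.
  t=2,j=2: stock 144.9488 → up 211.6252 (V=0.0000), down 110.1611 (V=1.0000). Price 0.3851; hedge Δ=-0.0099, bond B=1.8137.
  t=1,j=0: stock 51.6800 → up 75.4528 (V=0.8696), down 39.2768 (V=0.8696). Price 0.7561; hedge Δ=0.0000, bond B=0.7561.
  t=1,j=1: stock 99.2800 → up 144.9488 (V=0.3851), down 75.4528 (V=0.8696). Price 0.5214; hedge Δ=-0.0070, bond B=1.2135.
  t=0,j=0: stock 68.0000 → up 99.2800 (V=0.5214), down 51.6800 (V=0.7561). Price 0.5438; hedge Δ=-0.0049, bond B=0.8791.
Each (Δ,B) replicates both successor values, so the strategy is self-financing and V0 is arbitrage-free.

(0,0): Delta=-0.0049 Bond=0.8791
(1,0): Delta=0.0000 Bond=0.7561
(1,1): Delta=-0.0070 Bond=1.2135
(2,0): Delta=0.0000 Bond=0.8696
(2,1): Delta=0.0000 Bond=0.8696
(2,2): Delta=-0.0099 Bond=1.8137
V0=0.5438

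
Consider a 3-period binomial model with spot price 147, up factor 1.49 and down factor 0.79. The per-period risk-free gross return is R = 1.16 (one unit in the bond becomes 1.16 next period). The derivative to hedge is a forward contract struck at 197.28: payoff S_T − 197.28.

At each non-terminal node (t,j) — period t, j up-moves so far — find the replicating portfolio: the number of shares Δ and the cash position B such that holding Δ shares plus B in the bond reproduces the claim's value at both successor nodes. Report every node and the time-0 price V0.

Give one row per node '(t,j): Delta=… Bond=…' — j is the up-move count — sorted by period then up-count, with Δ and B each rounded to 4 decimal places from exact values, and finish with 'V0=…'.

(0,0): Delta=1.0000 Bond=-126.3889
(1,0): Delta=1.0000 Bond=-146.6112
(1,1): Delta=1.0000 Bond=-146.6112
(2,0): Delta=1.0000 Bond=-170.0690
(2,1): Delta=1.0000 Bond=-170.0690
(2,2): Delta=1.0000 Bond=-170.0690
V0=20.6111

Under the risk-neutral measure, an up-move has probability p* = (R−d)/(u−d) = 0.5286 and values discount at R = 1.16.
Terminal values V(3,·): V(3,0)=-124.8033, V(3,1)=-60.5834, V(3,2)=60.5402, V(3,3)=288.9885
  t=2,j=0: stock 91.7427 → up 136.6966 (V=-60.5834), down 72.4767 (V=-124.8033). Price -78.3263; hedge Δ=1.0000, bond B=-170.0690.
  t=2,j=1: stock 173.0337 → up 257.8202 (V=60.5402), down 136.6966 (V=-60.5834). Price 2.9647; hedge Δ=1.0000, bond B=-170.0690.
  t=2,j=2: stock 326.3547 → up 486.2685 (V=288.9885), down 257.8202 (V=60.5402). Price 156.2857; hedge Δ=1.0000, bond B=-170.0690.
  t=1,j=0: stock 116.1300 → up 173.0337 (V=2.9647), down 91.7427 (V=-78.3263). Price -30.4812; hedge Δ=1.0000, bond B=-146.6112.
  t=1,j=1: stock 219.0300 → up 326.3547 (V=156.2857), down 173.0337 (V=2.9647). Price 72.4188; hedge Δ=1.0000, bond B=-146.6112.
  t=0,j=0: stock 147.0000 → up 219.0300 (V=72.4188), down 116.1300 (V=-30.4812). Price 20.6111; hedge Δ=1.0000, bond B=-126.3889.
Check: Δ(0,0)·S0 + B(0,0) = 20.6111 = V0.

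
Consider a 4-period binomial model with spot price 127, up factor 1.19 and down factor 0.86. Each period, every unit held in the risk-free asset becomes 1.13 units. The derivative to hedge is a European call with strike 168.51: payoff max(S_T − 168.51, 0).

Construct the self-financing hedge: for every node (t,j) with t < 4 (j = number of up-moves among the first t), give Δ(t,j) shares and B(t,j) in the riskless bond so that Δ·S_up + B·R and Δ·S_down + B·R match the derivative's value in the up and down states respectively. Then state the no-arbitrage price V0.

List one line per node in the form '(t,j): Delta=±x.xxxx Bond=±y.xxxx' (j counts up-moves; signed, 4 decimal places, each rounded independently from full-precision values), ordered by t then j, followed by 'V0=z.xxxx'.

(0,0): Delta=0.7335 Bond=-65.6771
(1,0): Delta=0.2261 Bond=-18.7925
(1,1): Delta=0.8150 Bond=-86.5312
(2,0): Delta=0.0000 Bond=0.0000
(2,1): Delta=0.2624 Bond=-25.9546
(2,2): Delta=0.9038 Bond=-113.7415
(3,0): Delta=0.0000 Bond=0.0000
(3,1): Delta=0.0000 Bond=0.0000
(3,2): Delta=0.3045 Bond=-35.8462
(3,3): Delta=1.0000 Bond=-149.1239
V0=27.4800

No-arbitrage ⇒ martingale measure with p* = (R−d)/(u−d) = 0.8182.
Terminal payoffs: V(4,0)=0.0000, V(4,1)=0.0000, V(4,2)=0.0000, V(4,3)=15.5431, V(4,4)=86.1681
  t=3,j=0: stock 80.7791 → up 96.1271 (V=0.0000), down 69.4700 (V=0.0000). Price 0.0000; hedge Δ=0.0000, bond B=0.0000.
  t=3,j=1: stock 111.7757 → up 133.0131 (V=0.0000), down 96.1271 (V=0.0000). Price 0.0000; hedge Δ=0.0000, bond B=0.0000.
  t=3,j=2: stock 154.6664 → up 184.0531 (V=15.5431), down 133.0131 (V=0.0000). Price 11.2540; hedge Δ=0.3045, bond B=-35.8462.
  t=3,j=3: stock 214.0152 → up 254.6781 (V=86.1681), down 184.0531 (V=15.5431). Price 64.8913; hedge Δ=1.0000, bond B=-149.1239.
  t=2,j=0: stock 93.9292 → up 111.7757 (V=0.0000), down 80.7791 (V=0.0000). Price 0.0000; hedge Δ=0.0000, bond B=0.0000.
  t=2,j=1: stock 129.9718 → up 154.6664 (V=11.2540), down 111.7757 (V=0.0000). Price 8.1485; hedge Δ=0.2624, bond B=-25.9546.
  t=2,j=2: stock 179.8447 → up 214.0152 (V=64.8913), down 154.6664 (V=11.2540). Price 48.7956; hedge Δ=0.9038, bond B=-113.7415.
  t=1,j=0: stock 109.2200 → up 129.9718 (V=8.1485), down 93.9292 (V=0.0000). Price 5.9000; hedge Δ=0.2261, bond B=-18.7925.
  t=1,j=1: stock 151.1300 → up 179.8447 (V=48.7956), down 129.9718 (V=8.1485). Price 36.6418; hedge Δ=0.8150, bond B=-86.5312.
  t=0,j=0: stock 127.0000 → up 151.1300 (V=36.6418), down 109.2200 (V=5.9000). Price 27.4800; hedge Δ=0.7335, bond B=-65.6771.
Root portfolio cost Δ·127+B reproduces V0=27.4800.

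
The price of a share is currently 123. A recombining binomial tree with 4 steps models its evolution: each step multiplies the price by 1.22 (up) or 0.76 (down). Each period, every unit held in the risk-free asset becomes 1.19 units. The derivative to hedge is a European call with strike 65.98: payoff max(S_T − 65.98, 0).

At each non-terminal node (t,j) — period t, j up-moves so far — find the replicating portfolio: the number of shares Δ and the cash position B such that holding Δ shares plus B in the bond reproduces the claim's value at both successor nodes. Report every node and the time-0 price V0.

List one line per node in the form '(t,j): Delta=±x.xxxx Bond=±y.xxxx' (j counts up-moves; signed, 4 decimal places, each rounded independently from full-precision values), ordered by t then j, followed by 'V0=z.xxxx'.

Under the risk-neutral measure, an up-move has probability p* = (R−d)/(u−d) = 0.9348 and values discount at R = 1.19.
Terminal values V(4,·): V(4,0)=0.0000, V(4,1)=0.0000, V(4,2)=39.7631, V(4,3)=103.7655, V(4,4)=206.5062
(3,0): S=53.9940. Δ = (V_up−V_dn)/(S_up−S_dn) = (0.0000−0.0000)/(65.8727−41.0355) = 0.0000. V = [p*·0.0000 + (1−p*)·0.0000]/1.19 = 0.0000. B = V − Δ·S = 0.0000.
(3,1): S=86.6747. Δ = (V_up−V_dn)/(S_up−S_dn) = (39.7631−0.0000)/(105.7431−65.8727) = 0.9973. V = [p*·39.7631 + (1−p*)·0.0000]/1.19 = 31.2352. B = V − Δ·S = -55.2063.
(3,2): S=139.1356. Δ = (V_up−V_dn)/(S_up−S_dn) = (103.7655−39.7631)/(169.7455−105.7431) = 1.0000. V = [p*·103.7655 + (1−p*)·39.7631]/1.19 = 83.6903. B = V − Δ·S = -55.4454.
(3,3): S=223.3493. Δ = (V_up−V_dn)/(S_up−S_dn) = (206.5062−103.7655)/(272.4862−169.7455) = 1.0000. V = [p*·206.5062 + (1−p*)·103.7655]/1.19 = 167.9039. B = V − Δ·S = -55.4454.
(2,0): S=71.0448. Δ = (V_up−V_dn)/(S_up−S_dn) = (31.2352−0.0000)/(86.6747−53.9940) = 0.9558. V = [p*·31.2352 + (1−p*)·0.0000]/1.19 = 24.5362. B = V − Δ·S = -43.3663.
(2,1): S=114.0456. Δ = (V_up−V_dn)/(S_up−S_dn) = (83.6903−31.2352)/(139.1356−86.6747) = 0.9999. V = [p*·83.6903 + (1−p*)·31.2352]/1.19 = 67.4532. B = V − Δ·S = -46.5797.
(2,2): S=183.0732. Δ = (V_up−V_dn)/(S_up−S_dn) = (167.9039−83.6903)/(223.3493−139.1356) = 1.0000. V = [p*·167.9039 + (1−p*)·83.6903]/1.19 = 136.4804. B = V − Δ·S = -46.5928.
(1,0): S=93.4800. Δ = (V_up−V_dn)/(S_up−S_dn) = (67.4532−24.5362)/(114.0456−71.0448) = 0.9981. V = [p*·67.4532 + (1−p*)·24.5362]/1.19 = 54.3313. B = V − Δ·S = -38.9665.
(1,1): S=150.0600. Δ = (V_up−V_dn)/(S_up−S_dn) = (136.4804−67.4532)/(183.0732−114.0456) = 1.0000. V = [p*·136.4804 + (1−p*)·67.4532]/1.19 = 110.9064. B = V − Δ·S = -39.1529.
(0,0): S=123.0000. Δ = (V_up−V_dn)/(S_up−S_dn) = (110.9064−54.3313)/(150.0600−93.4800) = 0.9999. V = [p*·110.9064 + (1−p*)·54.3313]/1.19 = 90.0981. B = V − Δ·S = -32.8913.
Root portfolio cost Δ·123+B reproduces V0=90.0981.

(0,0): Delta=0.9999 Bond=-32.8913
(1,0): Delta=0.9981 Bond=-38.9665
(1,1): Delta=1.0000 Bond=-39.1529
(2,0): Delta=0.9558 Bond=-43.3663
(2,1): Delta=0.9999 Bond=-46.5797
(2,2): Delta=1.0000 Bond=-46.5928
(3,0): Delta=0.0000 Bond=0.0000
(3,1): Delta=0.9973 Bond=-55.2063
(3,2): Delta=1.0000 Bond=-55.4454
(3,3): Delta=1.0000 Bond=-55.4454
V0=90.0981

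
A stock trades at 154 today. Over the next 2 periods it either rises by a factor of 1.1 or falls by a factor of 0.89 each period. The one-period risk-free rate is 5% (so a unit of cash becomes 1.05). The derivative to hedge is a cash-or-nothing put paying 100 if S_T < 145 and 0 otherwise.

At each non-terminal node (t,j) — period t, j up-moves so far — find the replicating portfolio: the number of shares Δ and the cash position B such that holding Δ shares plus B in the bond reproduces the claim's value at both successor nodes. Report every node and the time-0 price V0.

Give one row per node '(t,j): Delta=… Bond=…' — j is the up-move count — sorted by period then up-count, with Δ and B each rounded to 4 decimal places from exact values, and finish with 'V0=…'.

(0,0): Delta=-0.7012 Bond=113.1216
(1,0): Delta=-3.4743 Bond=498.8662
(1,1): Delta=0.0000 Bond=0.0000
V0=5.1419

Under the risk-neutral measure, an up-move has probability p* = (R−d)/(u−d) = 0.7619 and values discount at R = 1.05.
Terminal payoffs: V(2,0)=100.0000, V(2,1)=0.0000, V(2,2)=0.0000
  t=1,j=0: stock 137.0600 → up 150.7660 (V=0.0000), down 121.9834 (V=100.0000). Price 22.6757; hedge Δ=-3.4743, bond B=498.8662.
  t=1,j=1: stock 169.4000 → up 186.3400 (V=0.0000), down 150.7660 (V=0.0000). Price 0.0000; hedge Δ=0.0000, bond B=0.0000.
  t=0,j=0: stock 154.0000 → up 169.4000 (V=0.0000), down 137.0600 (V=22.6757). Price 5.1419; hedge Δ=-0.7012, bond B=113.1216.
Root portfolio cost Δ·154+B reproduces V0=5.1419.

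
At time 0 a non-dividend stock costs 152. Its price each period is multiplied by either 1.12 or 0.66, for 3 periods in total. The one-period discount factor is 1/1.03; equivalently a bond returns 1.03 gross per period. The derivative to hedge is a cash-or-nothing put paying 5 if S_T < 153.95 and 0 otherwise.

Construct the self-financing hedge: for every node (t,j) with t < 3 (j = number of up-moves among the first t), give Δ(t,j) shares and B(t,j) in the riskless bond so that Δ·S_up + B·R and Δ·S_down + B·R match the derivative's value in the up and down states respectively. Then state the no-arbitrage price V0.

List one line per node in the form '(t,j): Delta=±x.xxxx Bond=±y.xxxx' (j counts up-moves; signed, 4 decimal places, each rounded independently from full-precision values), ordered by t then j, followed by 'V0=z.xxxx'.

(0,0): Delta=-0.0436 Bond=8.8232
(1,0): Delta=0.0000 Bond=4.7130
(1,1): Delta=-0.0499 Bond=10.1521
(2,0): Delta=0.0000 Bond=4.8544
(2,1): Delta=0.0000 Bond=4.8544
(2,2): Delta=-0.0570 Bond=11.8193
V0=2.1945

Risk-neutral probability p* = (R−d)/(u−d) = (1.03−0.66)/(1.12−0.66) = 0.8043.
At expiry t=3: V(3,0)=5.0000, V(3,1)=5.0000, V(3,2)=5.0000, V(3,3)=0.0000
Node (2,0) S=66.2112: V=(p*·5.0000+(1−p*)·5.0000)/1.03=4.8544; Δ=(5.0000−5.0000)/(74.1565−43.6994)=0.0000; B=V−Δ·S=4.8544
Node (2,1) S=112.3584: V=(p*·5.0000+(1−p*)·5.0000)/1.03=4.8544; Δ=(5.0000−5.0000)/(125.8414−74.1565)=0.0000; B=V−Δ·S=4.8544
Node (2,2) S=190.6688: V=(p*·0.0000+(1−p*)·5.0000)/1.03=0.9498; Δ=(0.0000−5.0000)/(213.5491−125.8414)=-0.0570; B=V−Δ·S=11.8193
Node (1,0) S=100.3200: V=(p*·4.8544+(1−p*)·4.8544)/1.03=4.7130; Δ=(4.8544−4.8544)/(112.3584−66.2112)=0.0000; B=V−Δ·S=4.7130
Node (1,1) S=170.2400: V=(p*·0.9498+(1−p*)·4.8544)/1.03=1.6638; Δ=(0.9498−4.8544)/(190.6688−112.3584)=-0.0499; B=V−Δ·S=10.1521
Node (0,0) S=152.0000: V=(p*·1.6638+(1−p*)·4.7130)/1.03=2.1945; Δ=(1.6638−4.7130)/(170.2400−100.3200)=-0.0436; B=V−Δ·S=8.8232
Each (Δ,B) replicates both successor values, so the strategy is self-financing and V0 is arbitrage-free.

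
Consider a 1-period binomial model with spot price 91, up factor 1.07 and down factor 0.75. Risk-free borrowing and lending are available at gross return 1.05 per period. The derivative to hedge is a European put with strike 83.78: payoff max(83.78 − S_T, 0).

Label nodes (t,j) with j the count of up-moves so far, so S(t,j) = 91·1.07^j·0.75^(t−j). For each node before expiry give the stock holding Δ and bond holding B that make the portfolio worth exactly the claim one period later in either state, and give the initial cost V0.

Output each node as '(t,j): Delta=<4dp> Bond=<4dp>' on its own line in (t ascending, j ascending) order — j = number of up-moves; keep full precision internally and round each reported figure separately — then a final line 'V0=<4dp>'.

Since d<R<u, set p* = (R−d)/(u−d) = 0.9375; price each node as the discounted p*-expectation of its children.
Terminal values V(1,·): V(1,0)=15.5300, V(1,1)=0.0000
(0,0): S=91.0000. Δ = (V_up−V_dn)/(S_up−S_dn) = (0.0000−15.5300)/(97.3700−68.2500) = -0.5333. V = [p*·0.0000 + (1−p*)·15.5300]/1.05 = 0.9244. B = V − Δ·S = 49.4557.
Check: Δ(0,0)·S0 + B(0,0) = 0.9244 = V0.

(0,0): Delta=-0.5333 Bond=49.4557
V0=0.9244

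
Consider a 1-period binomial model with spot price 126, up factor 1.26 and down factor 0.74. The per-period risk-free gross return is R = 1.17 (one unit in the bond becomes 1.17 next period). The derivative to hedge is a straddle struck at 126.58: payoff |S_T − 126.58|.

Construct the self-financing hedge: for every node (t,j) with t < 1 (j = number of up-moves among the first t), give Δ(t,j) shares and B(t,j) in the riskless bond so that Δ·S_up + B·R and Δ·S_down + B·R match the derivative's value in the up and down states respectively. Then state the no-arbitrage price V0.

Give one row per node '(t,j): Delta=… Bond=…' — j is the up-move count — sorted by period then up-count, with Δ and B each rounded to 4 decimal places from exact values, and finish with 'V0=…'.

Since d<R<u, set p* = (R−d)/(u−d) = 0.8269; price each node as the discounted p*-expectation of its children.
Payoff layer (t=1): V(1,0)=33.3400, V(1,1)=32.1800
(0,0): S=126.0000. Δ = (V_up−V_dn)/(S_up−S_dn) = (32.1800−33.3400)/(158.7600−93.2400) = -0.0177. V = [p*·32.1800 + (1−p*)·33.3400]/1.17 = 27.6759. B = V − Δ·S = 29.9066.
Each (Δ,B) replicates both successor values, so the strategy is self-financing and V0 is arbitrage-free.

(0,0): Delta=-0.0177 Bond=29.9066
V0=27.6759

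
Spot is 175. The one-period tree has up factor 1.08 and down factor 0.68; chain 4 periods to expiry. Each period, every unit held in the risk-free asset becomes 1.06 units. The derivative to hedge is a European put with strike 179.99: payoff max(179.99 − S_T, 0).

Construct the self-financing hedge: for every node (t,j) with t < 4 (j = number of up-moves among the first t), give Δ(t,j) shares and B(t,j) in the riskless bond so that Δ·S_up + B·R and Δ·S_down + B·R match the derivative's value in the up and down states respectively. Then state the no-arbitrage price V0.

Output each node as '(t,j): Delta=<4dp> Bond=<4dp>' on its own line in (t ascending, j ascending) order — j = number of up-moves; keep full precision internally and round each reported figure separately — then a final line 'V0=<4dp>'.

Under the risk-neutral measure, an up-move has probability p* = (R−d)/(u−d) = 0.9500 and values discount at R = 1.06.
Payoff layer (t=4): V(4,0)=142.5726, V(4,1)=120.5624, V(4,2)=85.6049, V(4,3)=30.0843, V(4,4)=0.0000
(3,0): S=55.0256. Δ = (V_up−V_dn)/(S_up−S_dn) = (120.5624−142.5726)/(59.4276−37.4174) = -1.0000. V = [p*·120.5624 + (1−p*)·142.5726]/1.06 = 114.7763. B = V − Δ·S = 169.8019.
(3,1): S=87.3936. Δ = (V_up−V_dn)/(S_up−S_dn) = (85.6049−120.5624)/(94.3851−59.4276) = -1.0000. V = [p*·85.6049 + (1−p*)·120.5624]/1.06 = 82.4083. B = V − Δ·S = 169.8019.
(3,2): S=138.8016. Δ = (V_up−V_dn)/(S_up−S_dn) = (30.0843−85.6049)/(149.9057−94.3851) = -1.0000. V = [p*·30.0843 + (1−p*)·85.6049]/1.06 = 31.0003. B = V − Δ·S = 169.8019.
(3,3): S=220.4496. Δ = (V_up−V_dn)/(S_up−S_dn) = (0.0000−30.0843)/(238.0856−149.9057) = -0.3412. V = [p*·0.0000 + (1−p*)·30.0843]/1.06 = 1.4191. B = V − Δ·S = 76.6297.
(2,0): S=80.9200. Δ = (V_up−V_dn)/(S_up−S_dn) = (82.4083−114.7763)/(87.3936−55.0256) = -1.0000. V = [p*·82.4083 + (1−p*)·114.7763]/1.06 = 79.2705. B = V − Δ·S = 160.1905.
(2,1): S=128.5200. Δ = (V_up−V_dn)/(S_up−S_dn) = (31.0003−82.4083)/(138.8016−87.3936) = -1.0000. V = [p*·31.0003 + (1−p*)·82.4083]/1.06 = 31.6705. B = V − Δ·S = 160.1905.
(2,2): S=204.1200. Δ = (V_up−V_dn)/(S_up−S_dn) = (1.4191−31.0003)/(220.4496−138.8016) = -0.3623. V = [p*·1.4191 + (1−p*)·31.0003]/1.06 = 2.7341. B = V − Δ·S = 76.6871.
(1,0): S=119.0000. Δ = (V_up−V_dn)/(S_up−S_dn) = (31.6705−79.2705)/(128.5200−80.9200) = -1.0000. V = [p*·31.6705 + (1−p*)·79.2705]/1.06 = 32.1231. B = V − Δ·S = 151.1231.
(1,1): S=189.0000. Δ = (V_up−V_dn)/(S_up−S_dn) = (2.7341−31.6705)/(204.1200−128.5200) = -0.3828. V = [p*·2.7341 + (1−p*)·31.6705]/1.06 = 3.9442. B = V − Δ·S = 76.2852.
(0,0): S=175.0000. Δ = (V_up−V_dn)/(S_up−S_dn) = (3.9442−32.1231)/(189.0000−119.0000) = -0.4026. V = [p*·3.9442 + (1−p*)·32.1231]/1.06 = 5.0502. B = V − Δ·S = 75.4972.
Self-financing check: at every node Δ·S+B equals the discounted successor values.

(0,0): Delta=-0.4026 Bond=75.4972
(1,0): Delta=-1.0000 Bond=151.1231
(1,1): Delta=-0.3828 Bond=76.2852
(2,0): Delta=-1.0000 Bond=160.1905
(2,1): Delta=-1.0000 Bond=160.1905
(2,2): Delta=-0.3623 Bond=76.6871
(3,0): Delta=-1.0000 Bond=169.8019
(3,1): Delta=-1.0000 Bond=169.8019
(3,2): Delta=-1.0000 Bond=169.8019
(3,3): Delta=-0.3412 Bond=76.6297
V0=5.0502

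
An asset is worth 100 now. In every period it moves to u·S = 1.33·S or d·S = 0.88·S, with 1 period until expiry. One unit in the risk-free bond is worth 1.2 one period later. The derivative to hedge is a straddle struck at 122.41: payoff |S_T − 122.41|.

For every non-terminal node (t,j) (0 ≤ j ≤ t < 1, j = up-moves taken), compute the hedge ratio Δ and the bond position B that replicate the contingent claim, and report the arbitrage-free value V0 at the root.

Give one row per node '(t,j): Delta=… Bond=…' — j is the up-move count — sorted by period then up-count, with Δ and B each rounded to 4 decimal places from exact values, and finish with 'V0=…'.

Since d<R<u, set p* = (R−d)/(u−d) = 0.7111; price each node as the discounted p*-expectation of its children.
Payoff layer (t=1): V(1,0)=34.4100, V(1,1)=10.5900
  t=0,j=0: stock 100.0000 → up 133.0000 (V=10.5900), down 88.0000 (V=34.4100). Price 14.5594; hedge Δ=-0.5293, bond B=67.4928.
Each (Δ,B) replicates both successor values, so the strategy is self-financing and V0 is arbitrage-free.

(0,0): Delta=-0.5293 Bond=67.4928
V0=14.5594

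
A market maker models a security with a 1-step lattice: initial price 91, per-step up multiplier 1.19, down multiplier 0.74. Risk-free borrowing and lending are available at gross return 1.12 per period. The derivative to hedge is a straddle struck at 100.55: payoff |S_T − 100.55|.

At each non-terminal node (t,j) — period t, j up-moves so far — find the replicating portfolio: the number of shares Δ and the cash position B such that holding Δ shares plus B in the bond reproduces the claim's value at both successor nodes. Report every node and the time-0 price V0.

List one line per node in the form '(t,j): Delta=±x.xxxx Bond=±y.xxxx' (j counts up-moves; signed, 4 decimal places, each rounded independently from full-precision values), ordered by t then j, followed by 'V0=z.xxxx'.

(0,0): Delta=-0.6220 Bond=67.0482
V0=10.4482

The replicating-portfolio and risk-neutral prices coincide; use p* = (1.12−0.74)/(1.19−0.74) = 0.8444 for the latter.
At expiry t=1: V(1,0)=33.2100, V(1,1)=7.7400
  t=0,j=0: stock 91.0000 → up 108.2900 (V=7.7400), down 67.3400 (V=33.2100). Price 10.4482; hedge Δ=-0.6220, bond B=67.0482.
Check: Δ(0,0)·S0 + B(0,0) = 10.4482 = V0.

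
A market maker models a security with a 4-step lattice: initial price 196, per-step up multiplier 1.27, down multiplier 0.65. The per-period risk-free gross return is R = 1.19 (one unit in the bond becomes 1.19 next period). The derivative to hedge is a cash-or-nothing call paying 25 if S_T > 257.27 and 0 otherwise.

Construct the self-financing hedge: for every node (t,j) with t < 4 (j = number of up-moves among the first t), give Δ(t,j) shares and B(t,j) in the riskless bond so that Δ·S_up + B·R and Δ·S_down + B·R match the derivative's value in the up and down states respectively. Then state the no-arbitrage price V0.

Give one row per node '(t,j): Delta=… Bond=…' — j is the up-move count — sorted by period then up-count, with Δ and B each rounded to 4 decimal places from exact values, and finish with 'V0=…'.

(0,0): Delta=0.0358 Bond=4.3989
(1,0): Delta=0.1695 Bond=-11.7984
(1,1): Delta=0.0257 Bond=7.7581
(2,0): Delta=0.0000 Bond=0.0000
(2,1): Delta=0.1824 Bond=-16.1202
(2,2): Delta=0.0138 Bond=12.9880
(3,0): Delta=0.0000 Bond=0.0000
(3,1): Delta=0.0000 Bond=0.0000
(3,2): Delta=0.1962 Bond=-22.0249
(3,3): Delta=0.0000 Bond=21.0084
V0=11.4252

The replicating-portfolio and risk-neutral prices coincide; use p* = (1.19−0.65)/(1.27−0.65) = 0.8710 for the latter.
Payoff layer (t=4): V(4,0)=0.0000, V(4,1)=0.0000, V(4,2)=0.0000, V(4,3)=25.0000, V(4,4)=25.0000
  t=3,j=0: stock 53.8265 → up 68.3597 (V=0.0000), down 34.9872 (V=0.0000). Price 0.0000; hedge Δ=0.0000, bond B=0.0000.
  t=3,j=1: stock 105.1687 → up 133.5642 (V=0.0000), down 68.3597 (V=0.0000). Price 0.0000; hedge Δ=0.0000, bond B=0.0000.
  t=3,j=2: stock 205.4835 → up 260.9640 (V=25.0000), down 133.5642 (V=0.0000). Price 18.2976; hedge Δ=0.1962, bond B=-22.0249.
  t=3,j=3: stock 401.4831 → up 509.8835 (V=25.0000), down 260.9640 (V=25.0000). Price 21.0084; hedge Δ=0.0000, bond B=21.0084.
  t=2,j=0: stock 82.8100 → up 105.1687 (V=0.0000), down 53.8265 (V=0.0000). Price 0.0000; hedge Δ=0.0000, bond B=0.0000.
  t=2,j=1: stock 161.7980 → up 205.4835 (V=18.2976), down 105.1687 (V=0.0000). Price 13.3921; hedge Δ=0.1824, bond B=-16.1202.
  t=2,j=2: stock 316.1284 → up 401.4831 (V=21.0084), down 205.4835 (V=18.2976). Price 17.3602; hedge Δ=0.0138, bond B=12.9880.
  t=1,j=0: stock 127.4000 → up 161.7980 (V=13.3921), down 82.8100 (V=0.0000). Price 9.8018; hedge Δ=0.1695, bond B=-11.7984.
  t=1,j=1: stock 248.9200 → up 316.1284 (V=17.3602), down 161.7980 (V=13.3921). Price 14.1581; hedge Δ=0.0257, bond B=7.7581.
  t=0,j=0: stock 196.0000 → up 248.9200 (V=14.1581), down 127.4000 (V=9.8018). Price 11.4252; hedge Δ=0.0358, bond B=4.3989.
Root portfolio cost Δ·196+B reproduces V0=11.4252.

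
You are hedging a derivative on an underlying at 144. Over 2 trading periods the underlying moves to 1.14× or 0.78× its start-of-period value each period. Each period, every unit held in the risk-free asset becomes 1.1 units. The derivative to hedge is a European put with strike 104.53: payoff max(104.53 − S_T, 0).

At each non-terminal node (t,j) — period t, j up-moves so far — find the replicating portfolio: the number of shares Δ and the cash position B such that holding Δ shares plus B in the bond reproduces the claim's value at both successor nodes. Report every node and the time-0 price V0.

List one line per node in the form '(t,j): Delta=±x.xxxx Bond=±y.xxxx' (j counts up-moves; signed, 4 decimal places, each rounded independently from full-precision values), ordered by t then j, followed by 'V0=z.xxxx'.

Since d<R<u, set p* = (R−d)/(u−d) = 0.8889; price each node as the discounted p*-expectation of its children.
Terminal payoffs: V(2,0)=16.9204, V(2,1)=0.0000, V(2,2)=0.0000
Node (1,0) S=112.3200: V=(p*·0.0000+(1−p*)·16.9204)/1.1=1.7091; Δ=(0.0000−16.9204)/(128.0448−87.6096)=-0.4185; B=V−Δ·S=48.7102
Node (1,1) S=164.1600: V=(p*·0.0000+(1−p*)·0.0000)/1.1=0.0000; Δ=(0.0000−0.0000)/(187.1424−128.0448)=0.0000; B=V−Δ·S=0.0000
Node (0,0) S=144.0000: V=(p*·0.0000+(1−p*)·1.7091)/1.1=0.1726; Δ=(0.0000−1.7091)/(164.1600−112.3200)=-0.0330; B=V−Δ·S=4.9202
Self-financing check: at every node Δ·S+B equals the discounted successor values.

(0,0): Delta=-0.0330 Bond=4.9202
(1,0): Delta=-0.4185 Bond=48.7102
(1,1): Delta=0.0000 Bond=0.0000
V0=0.1726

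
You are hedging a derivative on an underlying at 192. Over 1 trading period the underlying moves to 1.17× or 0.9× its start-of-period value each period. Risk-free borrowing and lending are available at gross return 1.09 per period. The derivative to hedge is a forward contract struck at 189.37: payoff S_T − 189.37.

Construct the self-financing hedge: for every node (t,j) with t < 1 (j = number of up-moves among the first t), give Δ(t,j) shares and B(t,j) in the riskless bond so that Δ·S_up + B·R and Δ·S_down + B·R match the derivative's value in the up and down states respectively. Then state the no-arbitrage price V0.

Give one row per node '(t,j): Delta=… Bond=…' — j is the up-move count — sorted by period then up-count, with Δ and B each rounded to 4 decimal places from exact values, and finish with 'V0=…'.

(0,0): Delta=1.0000 Bond=-173.7339
V0=18.2661

Since d<R<u, set p* = (R−d)/(u−d) = 0.7037; price each node as the discounted p*-expectation of its children.
At expiry t=1: V(1,0)=-16.5700, V(1,1)=35.2700
  t=0,j=0: stock 192.0000 → up 224.6400 (V=35.2700), down 172.8000 (V=-16.5700). Price 18.2661; hedge Δ=1.0000, bond B=-173.7339.
Each (Δ,B) replicates both successor values, so the strategy is self-financing and V0 is arbitrage-free.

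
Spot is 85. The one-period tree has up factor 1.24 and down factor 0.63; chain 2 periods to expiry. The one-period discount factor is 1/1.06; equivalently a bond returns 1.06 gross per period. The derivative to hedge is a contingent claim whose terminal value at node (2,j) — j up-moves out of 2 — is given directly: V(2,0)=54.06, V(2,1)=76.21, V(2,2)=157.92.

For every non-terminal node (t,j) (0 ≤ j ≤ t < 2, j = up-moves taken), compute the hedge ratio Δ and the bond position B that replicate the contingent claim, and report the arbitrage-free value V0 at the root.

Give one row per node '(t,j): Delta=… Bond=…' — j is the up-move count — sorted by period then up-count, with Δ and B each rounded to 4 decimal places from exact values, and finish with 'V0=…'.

Since d<R<u, set p* = (R−d)/(u−d) = 0.7049; price each node as the discounted p*-expectation of its children.
At expiry t=2: V(2,0)=54.0600, V(2,1)=76.2100, V(2,2)=157.9200
  t=1,j=0: stock 53.5500 → up 66.4020 (V=76.2100), down 33.7365 (V=54.0600). Price 65.7301; hedge Δ=0.6781, bond B=29.4187.
  t=1,j=1: stock 105.4000 → up 130.6960 (V=157.9200), down 66.4020 (V=76.2100). Price 126.2348; hedge Δ=1.2709, bond B=-7.7161.
  t=0,j=0: stock 85.0000 → up 105.4000 (V=126.2348), down 53.5500 (V=65.7301). Price 102.2462; hedge Δ=1.1669, bond B=3.0582.
Each (Δ,B) replicates both successor values, so the strategy is self-financing and V0 is arbitrage-free.

(0,0): Delta=1.1669 Bond=3.0582
(1,0): Delta=0.6781 Bond=29.4187
(1,1): Delta=1.2709 Bond=-7.7161
V0=102.2462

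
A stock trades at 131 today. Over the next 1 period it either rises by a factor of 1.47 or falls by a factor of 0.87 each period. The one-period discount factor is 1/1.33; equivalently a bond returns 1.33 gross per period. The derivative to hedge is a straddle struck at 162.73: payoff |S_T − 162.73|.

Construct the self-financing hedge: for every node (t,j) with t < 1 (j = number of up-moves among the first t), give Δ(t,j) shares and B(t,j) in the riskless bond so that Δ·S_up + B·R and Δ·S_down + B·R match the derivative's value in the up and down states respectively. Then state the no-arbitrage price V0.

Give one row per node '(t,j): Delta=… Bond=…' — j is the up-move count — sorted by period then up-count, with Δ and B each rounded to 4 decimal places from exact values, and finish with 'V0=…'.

(0,0): Delta=-0.2407 Bond=57.2887
V0=25.7554

No-arbitrage ⇒ martingale measure with p* = (R−d)/(u−d) = 0.7667.
Terminal values V(1,·): V(1,0)=48.7600, V(1,1)=29.8400
Node (0,0) S=131.0000: V=(p*·29.8400+(1−p*)·48.7600)/1.33=25.7554; Δ=(29.8400−48.7600)/(192.5700−113.9700)=-0.2407; B=V−Δ·S=57.2887
Root portfolio cost Δ·131+B reproduces V0=25.7554.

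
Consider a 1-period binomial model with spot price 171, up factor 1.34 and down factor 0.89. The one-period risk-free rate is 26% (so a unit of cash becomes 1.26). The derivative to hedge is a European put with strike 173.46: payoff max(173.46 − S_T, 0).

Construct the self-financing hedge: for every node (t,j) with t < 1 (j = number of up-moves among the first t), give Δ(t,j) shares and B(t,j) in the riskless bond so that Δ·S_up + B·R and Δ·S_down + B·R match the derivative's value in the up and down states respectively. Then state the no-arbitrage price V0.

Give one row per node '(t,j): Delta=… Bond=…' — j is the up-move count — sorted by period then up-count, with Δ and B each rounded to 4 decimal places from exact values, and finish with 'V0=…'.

(0,0): Delta=-0.2764 Bond=50.2677
V0=3.0011

No-arbitrage ⇒ martingale measure with p* = (R−d)/(u−d) = 0.8222.
At expiry t=1: V(1,0)=21.2700, V(1,1)=0.0000
Node (0,0) S=171.0000: V=(p*·0.0000+(1−p*)·21.2700)/1.26=3.0011; Δ=(0.0000−21.2700)/(229.1400−152.1900)=-0.2764; B=V−Δ·S=50.2677
Self-financing check: at every node Δ·S+B equals the discounted successor values.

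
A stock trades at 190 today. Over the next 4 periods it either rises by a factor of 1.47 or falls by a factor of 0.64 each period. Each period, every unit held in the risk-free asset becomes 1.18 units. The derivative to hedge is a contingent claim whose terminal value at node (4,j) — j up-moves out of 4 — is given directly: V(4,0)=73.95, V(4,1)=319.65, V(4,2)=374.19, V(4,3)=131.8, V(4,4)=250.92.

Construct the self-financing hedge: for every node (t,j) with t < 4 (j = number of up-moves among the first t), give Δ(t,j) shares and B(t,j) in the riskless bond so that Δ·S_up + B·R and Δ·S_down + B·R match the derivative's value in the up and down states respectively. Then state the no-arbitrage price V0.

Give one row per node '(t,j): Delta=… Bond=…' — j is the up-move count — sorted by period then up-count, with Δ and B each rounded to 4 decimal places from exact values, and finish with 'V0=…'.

Risk-neutral probability p* = (R−d)/(u−d) = (1.18−0.64)/(1.47−0.64) = 0.6506.
Terminal values V(4,·): V(4,0)=73.9500, V(4,1)=319.6500, V(4,2)=374.1900, V(4,3)=131.8000, V(4,4)=250.9200
  t=3,j=0: stock 49.8074 → up 73.2168 (V=319.6500), down 31.8767 (V=73.9500). Price 198.1381; hedge Δ=5.9434, bond B=-97.8860.
  t=3,j=1: stock 114.4013 → up 168.1699 (V=374.1900), down 73.2168 (V=319.6500). Price 300.9609; hedge Δ=0.5744, bond B=235.2501.
  t=3,j=2: stock 262.7654 → up 386.2652 (V=131.8000), down 168.1699 (V=374.1900). Price 183.4665; hedge Δ=-1.1114, bond B=475.5027.
  t=3,j=3: stock 603.5394 → up 887.2029 (V=250.9200), down 386.2652 (V=131.8000). Price 177.3727; hedge Δ=0.2378, bond B=33.8546.
  t=2,j=0: stock 77.8240 → up 114.4013 (V=300.9609), down 49.8074 (V=198.1381). Price 224.6058; hedge Δ=1.5918, bond B=100.7230.
  t=2,j=1: stock 178.7520 → up 262.7654 (V=183.4665), down 114.4013 (V=300.9609). Price 190.2701; hedge Δ=-0.7919, bond B=331.8296.
  t=2,j=2: stock 410.5710 → up 603.5394 (V=177.3727), down 262.7654 (V=183.4665). Price 152.1202; hedge Δ=-0.0179, bond B=159.4622.
  t=1,j=0: stock 121.6000 → up 178.7520 (V=190.2701), down 77.8240 (V=224.6058). Price 171.4127; hedge Δ=-0.3402, bond B=212.7810.
  t=1,j=1: stock 279.3000 → up 410.5710 (V=152.1202), down 178.7520 (V=190.2701). Price 140.2116; hedge Δ=-0.1646, bond B=186.1754.
  t=0,j=0: stock 190.0000 → up 279.3000 (V=140.2116), down 121.6000 (V=171.4127). Price 128.0620; hedge Δ=-0.1979, bond B=165.6537.
The time-0 hedge costs 128.0620, which is the no-arbitrage price.

(0,0): Delta=-0.1979 Bond=165.6537
(1,0): Delta=-0.3402 Bond=212.7810
(1,1): Delta=-0.1646 Bond=186.1754
(2,0): Delta=1.5918 Bond=100.7230
(2,1): Delta=-0.7919 Bond=331.8296
(2,2): Delta=-0.0179 Bond=159.4622
(3,0): Delta=5.9434 Bond=-97.8860
(3,1): Delta=0.5744 Bond=235.2501
(3,2): Delta=-1.1114 Bond=475.5027
(3,3): Delta=0.2378 Bond=33.8546
V0=128.0620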